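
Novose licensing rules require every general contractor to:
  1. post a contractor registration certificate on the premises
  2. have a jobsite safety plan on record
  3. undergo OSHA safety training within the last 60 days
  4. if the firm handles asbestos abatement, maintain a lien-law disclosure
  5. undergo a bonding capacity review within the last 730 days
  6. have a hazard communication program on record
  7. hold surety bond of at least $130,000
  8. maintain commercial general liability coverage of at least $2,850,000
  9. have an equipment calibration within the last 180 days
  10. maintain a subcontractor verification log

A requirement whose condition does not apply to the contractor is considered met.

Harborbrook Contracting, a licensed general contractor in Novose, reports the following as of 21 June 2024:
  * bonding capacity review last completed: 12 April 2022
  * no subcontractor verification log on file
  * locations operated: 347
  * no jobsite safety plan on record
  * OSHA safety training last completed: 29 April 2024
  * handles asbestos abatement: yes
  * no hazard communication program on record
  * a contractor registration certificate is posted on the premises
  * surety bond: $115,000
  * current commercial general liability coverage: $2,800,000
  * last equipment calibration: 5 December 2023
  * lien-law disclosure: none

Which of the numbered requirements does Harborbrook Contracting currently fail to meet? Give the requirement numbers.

1. contractor registration certificate present → met
2. jobsite safety plan absent → not met
3. OSHA safety training 53 days ago vs limit 60 → met
4. condition 'handles asbestos abatement' holds; lien-law disclosure absent → not met
5. bonding capacity review 801 days ago vs limit 730 → not met
6. hazard communication program absent → not met
7. surety bond $115,000 < $130,000 → not met
8. commercial general liability coverage $2,800,000 < $2,850,000 → not met
9. equipment calibration 199 days ago vs limit 180 → not met
10. subcontractor verification log absent → not met
Not met: 2, 4, 5, 6, 7, 8, 9, 10

2, 4, 5, 6, 7, 8, 9, 10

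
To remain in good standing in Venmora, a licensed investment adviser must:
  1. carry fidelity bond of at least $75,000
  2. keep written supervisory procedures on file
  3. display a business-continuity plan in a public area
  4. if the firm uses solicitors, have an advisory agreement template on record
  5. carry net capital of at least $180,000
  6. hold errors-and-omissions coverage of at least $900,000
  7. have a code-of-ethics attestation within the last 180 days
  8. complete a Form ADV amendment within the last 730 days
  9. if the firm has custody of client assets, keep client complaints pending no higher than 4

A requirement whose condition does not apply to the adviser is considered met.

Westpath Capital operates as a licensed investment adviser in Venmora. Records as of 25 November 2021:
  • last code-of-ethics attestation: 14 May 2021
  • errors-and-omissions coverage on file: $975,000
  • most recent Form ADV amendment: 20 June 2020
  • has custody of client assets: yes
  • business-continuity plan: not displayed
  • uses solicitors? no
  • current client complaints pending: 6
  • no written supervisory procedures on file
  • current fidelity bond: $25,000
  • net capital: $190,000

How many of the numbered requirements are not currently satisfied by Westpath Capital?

1. fidelity bond $25,000 < $75,000 → not met
2. written supervisory procedures absent → not met
3. business-continuity plan absent → not met
4. condition 'uses solicitors' does not hold → requirement n/a → met
5. net capital $190,000 ≥ $180,000 → met
6. errors-and-omissions coverage $975,000 ≥ $900,000 → met
7. code-of-ethics attestation 195 days ago vs limit 180 → not met
8. Form ADV amendment 523 days ago vs limit 730 → met
9. condition 'has custody of client assets' holds; client complaints pending 6 > 4 → not met
Not met: 5 of 9

5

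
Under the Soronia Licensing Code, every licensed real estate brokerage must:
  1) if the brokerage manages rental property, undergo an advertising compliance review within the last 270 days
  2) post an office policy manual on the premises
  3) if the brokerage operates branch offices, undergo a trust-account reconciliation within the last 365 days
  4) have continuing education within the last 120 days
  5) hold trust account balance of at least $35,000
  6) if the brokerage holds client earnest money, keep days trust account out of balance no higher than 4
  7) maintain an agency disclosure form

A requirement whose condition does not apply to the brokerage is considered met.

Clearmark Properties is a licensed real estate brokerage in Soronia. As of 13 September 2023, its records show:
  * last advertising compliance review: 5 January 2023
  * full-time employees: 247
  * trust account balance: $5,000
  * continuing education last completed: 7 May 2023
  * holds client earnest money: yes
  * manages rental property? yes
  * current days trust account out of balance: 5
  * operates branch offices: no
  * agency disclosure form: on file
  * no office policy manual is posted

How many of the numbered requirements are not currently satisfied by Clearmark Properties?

4

1. condition 'manages rental property' holds; advertising compliance review 251 days ago vs limit 270 → met
2. office policy manual absent → not met
3. condition 'operates branch offices' does not hold → requirement n/a → met
4. continuing education 129 days ago vs limit 120 → not met
5. trust account balance $5,000 < $35,000 → not met
6. condition 'holds client earnest money' holds; days trust account out of balance 5 > 4 → not met
7. agency disclosure form present → met
Not met: 4 of 7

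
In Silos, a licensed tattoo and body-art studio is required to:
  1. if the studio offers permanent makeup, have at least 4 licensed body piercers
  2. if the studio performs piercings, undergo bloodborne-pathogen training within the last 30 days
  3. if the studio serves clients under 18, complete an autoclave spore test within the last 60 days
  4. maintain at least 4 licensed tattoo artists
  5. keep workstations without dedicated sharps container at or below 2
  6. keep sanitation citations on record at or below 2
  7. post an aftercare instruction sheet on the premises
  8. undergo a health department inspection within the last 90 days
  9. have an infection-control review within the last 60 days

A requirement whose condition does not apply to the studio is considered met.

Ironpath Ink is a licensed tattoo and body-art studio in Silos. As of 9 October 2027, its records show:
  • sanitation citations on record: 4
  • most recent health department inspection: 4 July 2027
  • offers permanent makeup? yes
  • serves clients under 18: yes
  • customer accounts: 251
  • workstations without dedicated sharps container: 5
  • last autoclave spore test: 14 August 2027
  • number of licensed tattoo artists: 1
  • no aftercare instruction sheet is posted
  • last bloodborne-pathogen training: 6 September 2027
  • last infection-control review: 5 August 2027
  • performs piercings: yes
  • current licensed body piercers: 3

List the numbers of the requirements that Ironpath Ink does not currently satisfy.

1. condition 'offers permanent makeup' holds; licensed body piercers 3 < 4 → not met
2. condition 'performs piercings' holds; bloodborne-pathogen training 33 days ago vs limit 30 → not met
3. condition 'serves clients under 18' holds; autoclave spore test 56 days ago vs limit 60 → met
4. licensed tattoo artists 1 < 4 → not met
5. workstations without dedicated sharps container 5 > 2 → not met
6. sanitation citations on record 4 > 2 → not met
7. aftercare instruction sheet absent → not met
8. health department inspection 97 days ago vs limit 90 → not met
9. infection-control review 65 days ago vs limit 60 → not met
Not met: 1, 2, 4, 5, 6, 7, 8, 9

1, 2, 4, 5, 6, 7, 8, 9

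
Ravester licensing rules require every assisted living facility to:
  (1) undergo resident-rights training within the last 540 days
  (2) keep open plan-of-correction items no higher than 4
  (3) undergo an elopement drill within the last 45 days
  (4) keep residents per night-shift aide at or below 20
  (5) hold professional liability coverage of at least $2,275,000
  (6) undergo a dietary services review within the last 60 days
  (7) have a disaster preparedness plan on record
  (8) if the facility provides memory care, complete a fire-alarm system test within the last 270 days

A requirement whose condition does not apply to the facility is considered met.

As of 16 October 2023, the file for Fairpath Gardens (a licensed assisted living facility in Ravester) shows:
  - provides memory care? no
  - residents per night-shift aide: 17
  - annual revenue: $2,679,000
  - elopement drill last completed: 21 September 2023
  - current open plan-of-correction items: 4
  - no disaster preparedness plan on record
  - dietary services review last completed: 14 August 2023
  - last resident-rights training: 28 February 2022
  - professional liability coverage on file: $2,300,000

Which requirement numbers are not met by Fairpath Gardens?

1, 6, 7

1. resident-rights training 595 days ago vs limit 540 → not met
2. open plan-of-correction items 4 ≤ 4 → met
3. elopement drill 25 days ago vs limit 45 → met
4. residents per night-shift aide 17 ≤ 20 → met
5. professional liability coverage $2,300,000 ≥ $2,275,000 → met
6. dietary services review 63 days ago vs limit 60 → not met
7. disaster preparedness plan absent → not met
8. condition 'provides memory care' does not hold → requirement n/a → met
Not met: 1, 6, 7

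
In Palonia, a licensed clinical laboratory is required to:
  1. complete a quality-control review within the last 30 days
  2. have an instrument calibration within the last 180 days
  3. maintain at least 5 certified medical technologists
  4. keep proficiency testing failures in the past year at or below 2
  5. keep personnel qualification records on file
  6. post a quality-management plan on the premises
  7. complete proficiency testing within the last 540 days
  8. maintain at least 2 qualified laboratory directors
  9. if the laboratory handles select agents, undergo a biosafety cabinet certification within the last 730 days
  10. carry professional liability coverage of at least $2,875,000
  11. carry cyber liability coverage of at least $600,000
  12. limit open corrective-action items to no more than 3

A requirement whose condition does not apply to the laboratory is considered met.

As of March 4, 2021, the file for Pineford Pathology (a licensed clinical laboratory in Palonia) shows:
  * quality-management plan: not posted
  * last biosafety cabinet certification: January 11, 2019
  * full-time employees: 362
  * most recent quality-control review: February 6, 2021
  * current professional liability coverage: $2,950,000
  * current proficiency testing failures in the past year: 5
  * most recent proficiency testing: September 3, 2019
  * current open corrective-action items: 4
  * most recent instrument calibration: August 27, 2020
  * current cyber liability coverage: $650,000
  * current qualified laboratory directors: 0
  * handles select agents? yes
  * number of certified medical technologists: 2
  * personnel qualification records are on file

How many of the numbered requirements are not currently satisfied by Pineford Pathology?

8

1. quality-control review 26 days ago vs limit 30 → met
2. instrument calibration 189 days ago vs limit 180 → not met
3. certified medical technologists 2 < 5 → not met
4. proficiency testing failures in the past year 5 > 2 → not met
5. personnel qualification records present → met
6. quality-management plan absent → not met
7. proficiency testing 548 days ago vs limit 540 → not met
8. qualified laboratory directors 0 < 2 → not met
9. condition 'handles select agents' holds; biosafety cabinet certification 783 days ago vs limit 730 → not met
10. professional liability coverage $2,950,000 ≥ $2,875,000 → met
11. cyber liability coverage $650,000 ≥ $600,000 → met
12. open corrective-action items 4 > 3 → not met
Not met: 8 of 12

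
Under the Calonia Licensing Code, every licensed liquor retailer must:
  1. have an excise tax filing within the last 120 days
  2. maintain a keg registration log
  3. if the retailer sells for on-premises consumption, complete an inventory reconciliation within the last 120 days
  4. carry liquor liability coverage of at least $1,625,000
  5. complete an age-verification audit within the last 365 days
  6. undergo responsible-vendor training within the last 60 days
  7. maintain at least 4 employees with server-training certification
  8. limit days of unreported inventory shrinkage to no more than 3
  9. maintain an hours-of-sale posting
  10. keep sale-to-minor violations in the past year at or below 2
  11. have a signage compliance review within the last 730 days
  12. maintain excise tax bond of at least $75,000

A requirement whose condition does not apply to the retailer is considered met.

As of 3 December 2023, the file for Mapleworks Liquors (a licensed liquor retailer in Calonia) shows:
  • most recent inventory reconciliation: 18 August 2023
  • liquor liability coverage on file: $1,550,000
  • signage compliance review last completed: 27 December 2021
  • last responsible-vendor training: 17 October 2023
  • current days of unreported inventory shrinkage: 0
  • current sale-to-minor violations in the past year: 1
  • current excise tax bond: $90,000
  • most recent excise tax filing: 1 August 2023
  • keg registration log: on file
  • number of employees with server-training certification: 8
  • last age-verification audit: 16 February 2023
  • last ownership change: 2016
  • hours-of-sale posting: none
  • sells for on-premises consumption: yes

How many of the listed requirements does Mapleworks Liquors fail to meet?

1. excise tax filing 124 days ago vs limit 120 → not met
2. keg registration log present → met
3. condition 'sells for on-premises consumption' holds; inventory reconciliation 107 days ago vs limit 120 → met
4. liquor liability coverage $1,550,000 < $1,625,000 → not met
5. age-verification audit 290 days ago vs limit 365 → met
6. responsible-vendor training 47 days ago vs limit 60 → met
7. employees with server-training certification 8 ≥ 4 → met
8. days of unreported inventory shrinkage 0 ≤ 3 → met
9. hours-of-sale posting absent → not met
10. sale-to-minor violations in the past year 1 ≤ 2 → met
11. signage compliance review 706 days ago vs limit 730 → met
12. excise tax bond $90,000 ≥ $75,000 → met
Not met: 3 of 12

3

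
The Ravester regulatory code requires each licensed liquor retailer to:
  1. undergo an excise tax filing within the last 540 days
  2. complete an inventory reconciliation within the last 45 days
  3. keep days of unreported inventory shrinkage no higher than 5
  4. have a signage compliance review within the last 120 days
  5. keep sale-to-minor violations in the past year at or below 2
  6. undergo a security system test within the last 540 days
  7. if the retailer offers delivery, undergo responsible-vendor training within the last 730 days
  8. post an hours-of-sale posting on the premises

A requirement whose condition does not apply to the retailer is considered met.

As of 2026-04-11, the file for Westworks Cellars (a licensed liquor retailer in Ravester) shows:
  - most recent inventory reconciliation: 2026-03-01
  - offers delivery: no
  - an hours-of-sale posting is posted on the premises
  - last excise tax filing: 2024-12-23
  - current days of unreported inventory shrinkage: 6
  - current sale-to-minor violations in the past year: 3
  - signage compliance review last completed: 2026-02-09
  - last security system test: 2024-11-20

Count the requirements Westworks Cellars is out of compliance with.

2

1. excise tax filing 474 days ago vs limit 540 → met
2. inventory reconciliation 41 days ago vs limit 45 → met
3. days of unreported inventory shrinkage 6 > 5 → not met
4. signage compliance review 61 days ago vs limit 120 → met
5. sale-to-minor violations in the past year 3 > 2 → not met
6. security system test 507 days ago vs limit 540 → met
7. condition 'offers delivery' does not hold → requirement n/a → met
8. hours-of-sale posting present → met
Not met: 2 of 8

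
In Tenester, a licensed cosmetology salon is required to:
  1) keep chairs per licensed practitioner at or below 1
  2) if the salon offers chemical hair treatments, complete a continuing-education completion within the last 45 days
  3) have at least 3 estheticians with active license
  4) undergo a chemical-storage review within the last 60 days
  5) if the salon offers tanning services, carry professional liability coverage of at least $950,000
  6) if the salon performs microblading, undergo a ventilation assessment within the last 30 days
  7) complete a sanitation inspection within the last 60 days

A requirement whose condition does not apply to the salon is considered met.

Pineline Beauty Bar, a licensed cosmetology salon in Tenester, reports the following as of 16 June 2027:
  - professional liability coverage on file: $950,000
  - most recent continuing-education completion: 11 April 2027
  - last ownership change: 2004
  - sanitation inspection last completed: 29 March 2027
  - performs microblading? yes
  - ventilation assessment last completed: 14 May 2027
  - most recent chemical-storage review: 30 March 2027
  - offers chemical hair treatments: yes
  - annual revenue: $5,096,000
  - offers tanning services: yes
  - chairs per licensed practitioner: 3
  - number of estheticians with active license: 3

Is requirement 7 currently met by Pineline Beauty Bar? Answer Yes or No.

No

7. sanitation inspection 79 days ago vs limit 60 → not met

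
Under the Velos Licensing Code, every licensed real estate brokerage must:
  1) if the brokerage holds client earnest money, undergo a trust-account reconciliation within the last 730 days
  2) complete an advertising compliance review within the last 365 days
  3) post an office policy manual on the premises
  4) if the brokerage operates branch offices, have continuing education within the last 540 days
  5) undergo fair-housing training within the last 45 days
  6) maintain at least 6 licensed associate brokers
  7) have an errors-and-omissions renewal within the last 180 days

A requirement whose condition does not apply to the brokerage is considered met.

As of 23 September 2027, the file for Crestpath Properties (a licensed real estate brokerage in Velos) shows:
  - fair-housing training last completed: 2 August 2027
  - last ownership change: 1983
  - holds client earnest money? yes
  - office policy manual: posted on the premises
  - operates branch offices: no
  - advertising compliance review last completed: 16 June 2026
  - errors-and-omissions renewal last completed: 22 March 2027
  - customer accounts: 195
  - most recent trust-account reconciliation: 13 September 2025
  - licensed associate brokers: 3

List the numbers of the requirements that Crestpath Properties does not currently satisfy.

1, 2, 5, 6, 7

1. condition 'holds client earnest money' holds; trust-account reconciliation 740 days ago vs limit 730 → not met
2. advertising compliance review 464 days ago vs limit 365 → not met
3. office policy manual present → met
4. condition 'operates branch offices' does not hold → requirement n/a → met
5. fair-housing training 52 days ago vs limit 45 → not met
6. licensed associate brokers 3 < 6 → not met
7. errors-and-omissions renewal 185 days ago vs limit 180 → not met
Not met: 1, 2, 5, 6, 7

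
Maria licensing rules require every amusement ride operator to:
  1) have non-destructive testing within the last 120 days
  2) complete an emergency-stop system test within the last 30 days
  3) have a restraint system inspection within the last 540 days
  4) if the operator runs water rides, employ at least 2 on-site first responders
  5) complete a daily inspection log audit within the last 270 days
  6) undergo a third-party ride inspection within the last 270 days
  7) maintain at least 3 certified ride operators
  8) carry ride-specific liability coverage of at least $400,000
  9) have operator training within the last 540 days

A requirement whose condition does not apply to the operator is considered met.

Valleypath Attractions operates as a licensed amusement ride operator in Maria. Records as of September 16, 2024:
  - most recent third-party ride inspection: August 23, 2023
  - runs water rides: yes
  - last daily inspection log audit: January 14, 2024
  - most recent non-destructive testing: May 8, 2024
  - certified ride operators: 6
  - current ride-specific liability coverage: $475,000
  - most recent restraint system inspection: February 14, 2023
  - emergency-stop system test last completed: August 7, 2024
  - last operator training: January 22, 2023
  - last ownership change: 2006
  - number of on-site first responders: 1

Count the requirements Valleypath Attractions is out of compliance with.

6

1. non-destructive testing 131 days ago vs limit 120 → not met
2. emergency-stop system test 40 days ago vs limit 30 → not met
3. restraint system inspection 580 days ago vs limit 540 → not met
4. condition 'runs water rides' holds; on-site first responders 1 < 2 → not met
5. daily inspection log audit 246 days ago vs limit 270 → met
6. third-party ride inspection 390 days ago vs limit 270 → not met
7. certified ride operators 6 ≥ 3 → met
8. ride-specific liability coverage $475,000 ≥ $400,000 → met
9. operator training 603 days ago vs limit 540 → not met
Not met: 6 of 9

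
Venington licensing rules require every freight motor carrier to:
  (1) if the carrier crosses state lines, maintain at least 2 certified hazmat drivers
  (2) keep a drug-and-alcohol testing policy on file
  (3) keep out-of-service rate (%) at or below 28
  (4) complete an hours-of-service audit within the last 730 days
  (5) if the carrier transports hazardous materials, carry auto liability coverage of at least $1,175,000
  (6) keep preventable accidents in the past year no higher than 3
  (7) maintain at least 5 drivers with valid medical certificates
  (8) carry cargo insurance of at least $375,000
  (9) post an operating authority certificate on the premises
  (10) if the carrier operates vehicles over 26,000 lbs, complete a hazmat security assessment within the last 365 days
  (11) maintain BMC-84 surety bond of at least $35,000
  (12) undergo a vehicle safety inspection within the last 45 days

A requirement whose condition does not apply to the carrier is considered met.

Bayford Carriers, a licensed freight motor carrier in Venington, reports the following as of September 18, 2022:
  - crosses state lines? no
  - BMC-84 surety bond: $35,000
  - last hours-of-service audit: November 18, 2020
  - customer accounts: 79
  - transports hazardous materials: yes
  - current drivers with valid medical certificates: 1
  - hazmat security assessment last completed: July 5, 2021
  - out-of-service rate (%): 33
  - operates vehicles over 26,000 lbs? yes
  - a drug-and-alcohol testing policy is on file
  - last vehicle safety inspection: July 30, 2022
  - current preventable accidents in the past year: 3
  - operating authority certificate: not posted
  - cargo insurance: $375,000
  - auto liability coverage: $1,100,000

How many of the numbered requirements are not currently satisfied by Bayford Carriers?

1. condition 'crosses state lines' does not hold → requirement n/a → met
2. drug-and-alcohol testing policy present → met
3. out-of-service rate (%) 33 > 28 → not met
4. hours-of-service audit 669 days ago vs limit 730 → met
5. condition 'transports hazardous materials' holds; auto liability coverage $1,100,000 < $1,175,000 → not met
6. preventable accidents in the past year 3 ≤ 3 → met
7. drivers with valid medical certificates 1 < 5 → not met
8. cargo insurance $375,000 ≥ $375,000 → met
9. operating authority certificate absent → not met
10. condition 'operates vehicles over 26,000 lbs' holds; hazmat security assessment 440 days ago vs limit 365 → not met
11. BMC-84 surety bond $35,000 ≥ $35,000 → met
12. vehicle safety inspection 50 days ago vs limit 45 → not met
Not met: 6 of 12

6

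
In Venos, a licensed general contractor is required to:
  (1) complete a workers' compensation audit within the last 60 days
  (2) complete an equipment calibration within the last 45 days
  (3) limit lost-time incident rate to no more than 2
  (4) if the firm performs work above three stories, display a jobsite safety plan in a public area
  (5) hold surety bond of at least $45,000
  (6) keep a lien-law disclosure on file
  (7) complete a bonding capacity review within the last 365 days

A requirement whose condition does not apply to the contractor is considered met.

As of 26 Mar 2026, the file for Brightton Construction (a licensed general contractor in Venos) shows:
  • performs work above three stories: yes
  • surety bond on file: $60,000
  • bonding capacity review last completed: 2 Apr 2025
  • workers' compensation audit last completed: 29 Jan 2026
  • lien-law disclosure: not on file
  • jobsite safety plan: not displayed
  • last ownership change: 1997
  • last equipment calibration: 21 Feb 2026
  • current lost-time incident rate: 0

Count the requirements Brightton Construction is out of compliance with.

2

1. workers' compensation audit 56 days ago vs limit 60 → met
2. equipment calibration 33 days ago vs limit 45 → met
3. lost-time incident rate 0 ≤ 2 → met
4. condition 'performs work above three stories' holds; jobsite safety plan absent → not met
5. surety bond $60,000 ≥ $45,000 → met
6. lien-law disclosure absent → not met
7. bonding capacity review 358 days ago vs limit 365 → met
Not met: 2 of 7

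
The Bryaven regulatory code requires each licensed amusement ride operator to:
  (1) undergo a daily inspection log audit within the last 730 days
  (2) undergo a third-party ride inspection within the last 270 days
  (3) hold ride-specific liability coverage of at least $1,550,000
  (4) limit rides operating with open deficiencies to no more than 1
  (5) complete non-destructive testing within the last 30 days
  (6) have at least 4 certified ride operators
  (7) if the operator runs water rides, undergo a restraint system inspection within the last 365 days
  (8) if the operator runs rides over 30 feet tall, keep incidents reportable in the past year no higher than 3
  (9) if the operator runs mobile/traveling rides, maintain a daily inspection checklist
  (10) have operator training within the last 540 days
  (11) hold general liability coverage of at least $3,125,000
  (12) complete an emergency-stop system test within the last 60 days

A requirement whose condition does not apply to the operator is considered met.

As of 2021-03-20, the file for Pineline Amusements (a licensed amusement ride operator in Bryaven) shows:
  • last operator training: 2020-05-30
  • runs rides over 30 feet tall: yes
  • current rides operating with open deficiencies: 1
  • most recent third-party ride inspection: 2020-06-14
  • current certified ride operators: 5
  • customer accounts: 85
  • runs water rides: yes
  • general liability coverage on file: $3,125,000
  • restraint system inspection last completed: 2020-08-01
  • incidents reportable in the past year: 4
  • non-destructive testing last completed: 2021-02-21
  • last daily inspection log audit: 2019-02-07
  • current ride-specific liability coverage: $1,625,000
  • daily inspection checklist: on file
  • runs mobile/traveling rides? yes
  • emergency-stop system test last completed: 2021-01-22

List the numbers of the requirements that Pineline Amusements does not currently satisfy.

1. daily inspection log audit 772 days ago vs limit 730 → not met
2. third-party ride inspection 279 days ago vs limit 270 → not met
3. ride-specific liability coverage $1,625,000 ≥ $1,550,000 → met
4. rides operating with open deficiencies 1 ≤ 1 → met
5. non-destructive testing 27 days ago vs limit 30 → met
6. certified ride operators 5 ≥ 4 → met
7. condition 'runs water rides' holds; restraint system inspection 231 days ago vs limit 365 → met
8. condition 'runs rides over 30 feet tall' holds; incidents reportable in the past year 4 > 3 → not met
9. condition 'runs mobile/traveling rides' holds; daily inspection checklist present → met
10. operator training 294 days ago vs limit 540 → met
11. general liability coverage $3,125,000 ≥ $3,125,000 → met
12. emergency-stop system test 57 days ago vs limit 60 → met
Not met: 1, 2, 8

1, 2, 8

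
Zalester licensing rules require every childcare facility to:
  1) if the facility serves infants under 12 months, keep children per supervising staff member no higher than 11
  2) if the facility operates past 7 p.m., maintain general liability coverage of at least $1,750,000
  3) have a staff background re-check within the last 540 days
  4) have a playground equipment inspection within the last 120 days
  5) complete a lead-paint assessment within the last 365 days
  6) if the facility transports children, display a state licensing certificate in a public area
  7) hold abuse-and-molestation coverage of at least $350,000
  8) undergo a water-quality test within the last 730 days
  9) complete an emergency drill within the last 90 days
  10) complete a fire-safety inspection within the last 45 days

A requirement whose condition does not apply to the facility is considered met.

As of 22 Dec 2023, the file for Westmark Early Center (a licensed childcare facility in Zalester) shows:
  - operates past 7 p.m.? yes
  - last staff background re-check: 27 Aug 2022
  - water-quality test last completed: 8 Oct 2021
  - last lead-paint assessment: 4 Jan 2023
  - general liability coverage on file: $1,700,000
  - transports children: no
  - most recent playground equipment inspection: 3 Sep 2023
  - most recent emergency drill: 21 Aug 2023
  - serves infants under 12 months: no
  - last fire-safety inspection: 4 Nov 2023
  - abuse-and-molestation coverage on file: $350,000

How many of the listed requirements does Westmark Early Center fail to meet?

4

1. condition 'serves infants under 12 months' does not hold → requirement n/a → met
2. condition 'operates past 7 p.m.' holds; general liability coverage $1,700,000 < $1,750,000 → not met
3. staff background re-check 482 days ago vs limit 540 → met
4. playground equipment inspection 110 days ago vs limit 120 → met
5. lead-paint assessment 352 days ago vs limit 365 → met
6. condition 'transports children' does not hold → requirement n/a → met
7. abuse-and-molestation coverage $350,000 ≥ $350,000 → met
8. water-quality test 805 days ago vs limit 730 → not met
9. emergency drill 123 days ago vs limit 90 → not met
10. fire-safety inspection 48 days ago vs limit 45 → not met
Not met: 4 of 10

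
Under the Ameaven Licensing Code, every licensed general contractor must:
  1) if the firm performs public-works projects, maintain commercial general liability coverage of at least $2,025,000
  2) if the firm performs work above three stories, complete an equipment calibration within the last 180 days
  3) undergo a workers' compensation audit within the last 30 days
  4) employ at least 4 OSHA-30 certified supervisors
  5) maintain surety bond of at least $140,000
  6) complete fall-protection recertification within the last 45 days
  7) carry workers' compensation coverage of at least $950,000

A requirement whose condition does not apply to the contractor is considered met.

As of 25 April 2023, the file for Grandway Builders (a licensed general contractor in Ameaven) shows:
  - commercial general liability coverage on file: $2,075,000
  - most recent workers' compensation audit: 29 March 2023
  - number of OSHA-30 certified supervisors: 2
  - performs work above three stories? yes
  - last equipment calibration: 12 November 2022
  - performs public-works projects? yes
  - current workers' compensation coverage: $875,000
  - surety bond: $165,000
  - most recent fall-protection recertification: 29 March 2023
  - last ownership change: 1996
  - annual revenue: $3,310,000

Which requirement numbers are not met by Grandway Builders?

1. condition 'performs public-works projects' holds; commercial general liability coverage $2,075,000 ≥ $2,025,000 → met
2. condition 'performs work above three stories' holds; equipment calibration 164 days ago vs limit 180 → met
3. workers' compensation audit 27 days ago vs limit 30 → met
4. OSHA-30 certified supervisors 2 < 4 → not met
5. surety bond $165,000 ≥ $140,000 → met
6. fall-protection recertification 27 days ago vs limit 45 → met
7. workers' compensation coverage $875,000 < $950,000 → not met
Not met: 4, 7

4, 7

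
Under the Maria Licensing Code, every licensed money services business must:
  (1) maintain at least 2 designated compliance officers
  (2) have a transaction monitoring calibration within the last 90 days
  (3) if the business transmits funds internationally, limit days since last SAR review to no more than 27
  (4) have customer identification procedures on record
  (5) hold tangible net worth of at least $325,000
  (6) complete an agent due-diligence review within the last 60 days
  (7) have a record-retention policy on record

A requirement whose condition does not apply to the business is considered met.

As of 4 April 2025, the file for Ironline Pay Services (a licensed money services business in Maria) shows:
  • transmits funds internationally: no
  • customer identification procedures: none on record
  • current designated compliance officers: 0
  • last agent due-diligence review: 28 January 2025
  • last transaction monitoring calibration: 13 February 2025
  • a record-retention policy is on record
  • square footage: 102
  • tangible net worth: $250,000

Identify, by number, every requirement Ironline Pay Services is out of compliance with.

1, 4, 5, 6

1. designated compliance officers 0 < 2 → not met
2. transaction monitoring calibration 50 days ago vs limit 90 → met
3. condition 'transmits funds internationally' does not hold → requirement n/a → met
4. customer identification procedures absent → not met
5. tangible net worth $250,000 < $325,000 → not met
6. agent due-diligence review 66 days ago vs limit 60 → not met
7. record-retention policy present → met
Not met: 1, 4, 5, 6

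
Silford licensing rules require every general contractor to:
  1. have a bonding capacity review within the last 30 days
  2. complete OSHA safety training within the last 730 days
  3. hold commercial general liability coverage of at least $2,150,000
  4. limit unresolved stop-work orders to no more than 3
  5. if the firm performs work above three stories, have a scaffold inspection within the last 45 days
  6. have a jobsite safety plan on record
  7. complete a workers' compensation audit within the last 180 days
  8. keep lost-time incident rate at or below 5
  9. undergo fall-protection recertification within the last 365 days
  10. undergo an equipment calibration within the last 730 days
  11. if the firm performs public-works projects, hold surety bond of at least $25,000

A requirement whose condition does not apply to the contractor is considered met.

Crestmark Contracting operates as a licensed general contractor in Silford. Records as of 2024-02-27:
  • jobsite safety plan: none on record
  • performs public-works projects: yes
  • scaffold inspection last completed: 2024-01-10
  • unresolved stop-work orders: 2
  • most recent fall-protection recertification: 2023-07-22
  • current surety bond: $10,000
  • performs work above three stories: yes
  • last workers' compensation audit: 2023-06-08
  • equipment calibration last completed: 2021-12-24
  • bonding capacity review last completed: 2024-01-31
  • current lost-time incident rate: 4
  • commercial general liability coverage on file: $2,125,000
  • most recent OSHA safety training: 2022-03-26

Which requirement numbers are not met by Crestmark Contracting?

3, 5, 6, 7, 10, 11

1. bonding capacity review 27 days ago vs limit 30 → met
2. OSHA safety training 703 days ago vs limit 730 → met
3. commercial general liability coverage $2,125,000 < $2,150,000 → not met
4. unresolved stop-work orders 2 ≤ 3 → met
5. condition 'performs work above three stories' holds; scaffold inspection 48 days ago vs limit 45 → not met
6. jobsite safety plan absent → not met
7. workers' compensation audit 264 days ago vs limit 180 → not met
8. lost-time incident rate 4 ≤ 5 → met
9. fall-protection recertification 220 days ago vs limit 365 → met
10. equipment calibration 795 days ago vs limit 730 → not met
11. condition 'performs public-works projects' holds; surety bond $10,000 < $25,000 → not met
Not met: 3, 5, 6, 7, 10, 11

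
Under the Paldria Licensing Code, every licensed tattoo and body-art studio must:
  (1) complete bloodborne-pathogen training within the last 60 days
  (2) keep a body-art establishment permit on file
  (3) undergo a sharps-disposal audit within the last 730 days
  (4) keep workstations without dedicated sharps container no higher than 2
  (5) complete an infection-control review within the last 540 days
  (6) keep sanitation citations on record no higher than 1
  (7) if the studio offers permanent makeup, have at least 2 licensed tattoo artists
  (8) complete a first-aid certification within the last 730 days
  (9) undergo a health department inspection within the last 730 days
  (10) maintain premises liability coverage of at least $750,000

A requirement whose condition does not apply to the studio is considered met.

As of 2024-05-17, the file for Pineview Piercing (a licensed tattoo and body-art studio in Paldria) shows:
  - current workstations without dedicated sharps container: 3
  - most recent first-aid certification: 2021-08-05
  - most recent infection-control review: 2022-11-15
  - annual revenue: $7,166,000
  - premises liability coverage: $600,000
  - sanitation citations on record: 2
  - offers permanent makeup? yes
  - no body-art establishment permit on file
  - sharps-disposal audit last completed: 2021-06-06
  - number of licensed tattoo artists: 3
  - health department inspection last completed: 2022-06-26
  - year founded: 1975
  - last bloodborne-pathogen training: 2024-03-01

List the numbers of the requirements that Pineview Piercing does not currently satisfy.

1, 2, 3, 4, 5, 6, 8, 10

1. bloodborne-pathogen training 77 days ago vs limit 60 → not met
2. body-art establishment permit absent → not met
3. sharps-disposal audit 1076 days ago vs limit 730 → not met
4. workstations without dedicated sharps container 3 > 2 → not met
5. infection-control review 549 days ago vs limit 540 → not met
6. sanitation citations on record 2 > 1 → not met
7. condition 'offers permanent makeup' holds; licensed tattoo artists 3 ≥ 2 → met
8. first-aid certification 1016 days ago vs limit 730 → not met
9. health department inspection 691 days ago vs limit 730 → met
10. premises liability coverage $600,000 < $750,000 → not met
Not met: 1, 2, 3, 4, 5, 6, 8, 10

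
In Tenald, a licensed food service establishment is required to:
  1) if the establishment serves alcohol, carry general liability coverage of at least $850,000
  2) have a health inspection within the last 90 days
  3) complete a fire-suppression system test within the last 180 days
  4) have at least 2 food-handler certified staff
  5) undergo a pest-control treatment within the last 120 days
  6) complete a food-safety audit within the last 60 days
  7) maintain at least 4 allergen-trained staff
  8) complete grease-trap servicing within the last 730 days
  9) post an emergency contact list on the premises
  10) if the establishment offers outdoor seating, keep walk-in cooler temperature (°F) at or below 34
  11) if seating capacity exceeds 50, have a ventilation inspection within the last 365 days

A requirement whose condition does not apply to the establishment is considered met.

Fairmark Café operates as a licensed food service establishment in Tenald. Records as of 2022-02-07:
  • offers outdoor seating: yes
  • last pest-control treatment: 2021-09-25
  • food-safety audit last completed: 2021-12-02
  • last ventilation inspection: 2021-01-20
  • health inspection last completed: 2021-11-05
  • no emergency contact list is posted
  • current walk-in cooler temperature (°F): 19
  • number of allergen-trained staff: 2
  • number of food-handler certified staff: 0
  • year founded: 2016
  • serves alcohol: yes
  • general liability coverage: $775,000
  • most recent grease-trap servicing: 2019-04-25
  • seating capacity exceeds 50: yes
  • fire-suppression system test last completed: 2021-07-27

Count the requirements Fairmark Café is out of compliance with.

1. condition 'serves alcohol' holds; general liability coverage $775,000 < $850,000 → not met
2. health inspection 94 days ago vs limit 90 → not met
3. fire-suppression system test 195 days ago vs limit 180 → not met
4. food-handler certified staff 0 < 2 → not met
5. pest-control treatment 135 days ago vs limit 120 → not met
6. food-safety audit 67 days ago vs limit 60 → not met
7. allergen-trained staff 2 < 4 → not met
8. grease-trap servicing 1019 days ago vs limit 730 → not met
9. emergency contact list absent → not met
10. condition 'offers outdoor seating' holds; walk-in cooler temperature (°F) 19 ≤ 34 → met
11. condition 'seating capacity exceeds 50' holds; ventilation inspection 383 days ago vs limit 365 → not met
Not met: 10 of 11

10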